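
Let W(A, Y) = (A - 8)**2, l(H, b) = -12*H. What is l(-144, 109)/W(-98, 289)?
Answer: 432/2809 ≈ 0.15379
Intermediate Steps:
W(A, Y) = (-8 + A)**2
l(-144, 109)/W(-98, 289) = (-12*(-144))/((-8 - 98)**2) = 1728/((-106)**2) = 1728/11236 = 1728*(1/11236) = 432/2809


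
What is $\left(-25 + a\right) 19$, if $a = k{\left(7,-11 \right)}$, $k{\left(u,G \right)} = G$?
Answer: $-684$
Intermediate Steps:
$a = -11$
$\left(-25 + a\right) 19 = \left(-25 - 11\right) 19 = \left(-36\right) 19 = -684$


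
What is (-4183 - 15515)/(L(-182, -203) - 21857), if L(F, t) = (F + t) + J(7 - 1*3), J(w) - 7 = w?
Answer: 19698/22231 ≈ 0.88606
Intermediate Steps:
J(w) = 7 + w
L(F, t) = 11 + F + t (L(F, t) = (F + t) + (7 + (7 - 1*3)) = (F + t) + (7 + (7 - 3)) = (F + t) + (7 + 4) = (F + t) + 11 = 11 + F + t)
(-4183 - 15515)/(L(-182, -203) - 21857) = (-4183 - 15515)/((11 - 182 - 203) - 21857) = -19698/(-374 - 21857) = -19698/(-22231) = -19698*(-1/22231) = 19698/22231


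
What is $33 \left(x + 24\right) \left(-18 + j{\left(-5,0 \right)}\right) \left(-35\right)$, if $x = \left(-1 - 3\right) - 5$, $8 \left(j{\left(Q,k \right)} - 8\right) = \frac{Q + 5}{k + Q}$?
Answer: $173250$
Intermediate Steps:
$j{\left(Q,k \right)} = 8 + \frac{5 + Q}{8 \left(Q + k\right)}$ ($j{\left(Q,k \right)} = 8 + \frac{\left(Q + 5\right) \frac{1}{k + Q}}{8} = 8 + \frac{\left(5 + Q\right) \frac{1}{Q + k}}{8} = 8 + \frac{\frac{1}{Q + k} \left(5 + Q\right)}{8} = 8 + \frac{5 + Q}{8 \left(Q + k\right)}$)
$x = -9$ ($x = -4 - 5 = -9$)
$33 \left(x + 24\right) \left(-18 + j{\left(-5,0 \right)}\right) \left(-35\right) = 33 \left(-9 + 24\right) \left(-18 + \frac{5 + 64 \cdot 0 + 65 \left(-5\right)}{8 \left(-5 + 0\right)}\right) \left(-35\right) = 33 \cdot 15 \left(-18 + \frac{5 + 0 - 325}{8 \left(-5\right)}\right) \left(-35\right) = 33 \cdot 15 \left(-18 + \frac{1}{8} \left(- \frac{1}{5}\right) \left(-320\right)\right) \left(-35\right) = 33 \cdot 15 \left(-18 + 8\right) \left(-35\right) = 33 \cdot 15 \left(-10\right) \left(-35\right) = 33 \left(-150\right) \left(-35\right) = \left(-4950\right) \left(-35\right) = 173250$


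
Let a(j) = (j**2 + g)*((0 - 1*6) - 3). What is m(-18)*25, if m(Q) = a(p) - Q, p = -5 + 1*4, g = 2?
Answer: -225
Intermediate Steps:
p = -1 (p = -5 + 4 = -1)
a(j) = -18 - 9*j**2 (a(j) = (j**2 + 2)*((0 - 1*6) - 3) = (2 + j**2)*((0 - 6) - 3) = (2 + j**2)*(-6 - 3) = (2 + j**2)*(-9) = -18 - 9*j**2)
m(Q) = -27 - Q (m(Q) = (-18 - 9*(-1)**2) - Q = (-18 - 9*1) - Q = (-18 - 9) - Q = -27 - Q)
m(-18)*25 = (-27 - 1*(-18))*25 = (-27 + 18)*25 = -9*25 = -225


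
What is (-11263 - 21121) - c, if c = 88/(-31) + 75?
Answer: -1006141/31 ≈ -32456.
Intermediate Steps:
c = 2237/31 (c = 88*(-1/31) + 75 = -88/31 + 75 = 2237/31 ≈ 72.161)
(-11263 - 21121) - c = (-11263 - 21121) - 1*2237/31 = -32384 - 2237/31 = -1006141/31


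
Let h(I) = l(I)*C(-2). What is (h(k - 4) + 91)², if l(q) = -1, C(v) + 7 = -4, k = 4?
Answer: 10404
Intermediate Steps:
C(v) = -11 (C(v) = -7 - 4 = -11)
h(I) = 11 (h(I) = -1*(-11) = 11)
(h(k - 4) + 91)² = (11 + 91)² = 102² = 10404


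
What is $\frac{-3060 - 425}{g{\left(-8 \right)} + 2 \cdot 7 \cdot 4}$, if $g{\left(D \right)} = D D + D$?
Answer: $- \frac{3485}{112} \approx -31.116$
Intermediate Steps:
$g{\left(D \right)} = D + D^{2}$ ($g{\left(D \right)} = D^{2} + D = D + D^{2}$)
$\frac{-3060 - 425}{g{\left(-8 \right)} + 2 \cdot 7 \cdot 4} = \frac{-3060 - 425}{- 8 \left(1 - 8\right) + 2 \cdot 7 \cdot 4} = - \frac{3485}{\left(-8\right) \left(-7\right) + 14 \cdot 4} = - \frac{3485}{56 + 56} = - \frac{3485}{112}$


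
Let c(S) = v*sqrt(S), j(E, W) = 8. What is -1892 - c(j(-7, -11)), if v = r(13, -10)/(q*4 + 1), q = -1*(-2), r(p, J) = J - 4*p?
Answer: -1892 + 124*sqrt(2)/9 ≈ -1872.5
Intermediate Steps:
q = 2
v = -62/9 (v = (-10 - 4*13)/(2*4 + 1) = (-10 - 52)/(8 + 1) = -62/9 ≈ -6.8889)
c(S) = -62*sqrt(S)/9
-1892 - c(j(-7, -11)) = -1892 - (-62)*sqrt(8)/9 = -1892 - (-62)*2*sqrt(2)/9 = -1892 - (-124)*sqrt(2)/9 = -1892 + 124*sqrt(2)/9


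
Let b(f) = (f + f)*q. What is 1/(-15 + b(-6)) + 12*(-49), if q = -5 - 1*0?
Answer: -26459/45 ≈ -587.98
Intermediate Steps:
q = -5 (q = -5 + 0 = -5)
b(f) = -10*f (b(f) = (f + f)*(-5) = (2*f)*(-5) = -10*f)
1/(-15 + b(-6)) + 12*(-49) = 1/(-15 - 10*(-6)) + 12*(-49) = 1/(-15 + 60) - 588 = 1/45 - 588 = -26459/45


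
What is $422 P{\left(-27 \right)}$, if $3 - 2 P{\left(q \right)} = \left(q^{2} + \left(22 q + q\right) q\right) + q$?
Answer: $-3685326$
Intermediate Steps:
$P{\left(q \right)} = \frac{3}{2} - 12 q^{2} - \frac{q}{2}$ ($P{\left(q \right)} = \frac{3}{2} - \frac{\left(q^{2} + \left(22 q + q\right) q\right) + q}{2} = \frac{3}{2} - \frac{\left(q^{2} + 23 q q\right) + q}{2} = \frac{3}{2} - \frac{\left(q^{2} + 23 q^{2}\right) + q}{2} = \frac{3}{2} - \frac{24 q^{2} + q}{2} = \frac{3}{2} - \frac{q + 24 q^{2}}{2} = \frac{3}{2} - \left(\frac{q}{2} + 12 q^{2}\right) = \frac{3}{2} - 12 q^{2} - \frac{q}{2}$)
$422 P{\left(-27 \right)} = 422 \left(\frac{3}{2} - 12 \left(-27\right)^{2} - - \frac{27}{2}\right) = 422 \left(\frac{3}{2} - 8748 + \frac{27}{2}\right) = 422 \left(-8733\right) = -3685326$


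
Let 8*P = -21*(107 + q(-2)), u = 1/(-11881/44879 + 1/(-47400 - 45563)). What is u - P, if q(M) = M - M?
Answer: 1224260413919/4418153128 ≈ 277.10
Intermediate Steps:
q(M) = 0
u = -4172086477/1104538282 (u = 1/(-11881*1/44879 + 1/(-92963)) = 1/(-11881/44879 - 1/92963) = 1/(-1104538282/4172086477) = -4172086477/1104538282 ≈ -3.7772)
P = -2247/8 (P = (-21*(107 + 0))/8 = (-21*107)/8 = (⅛)*(-2247) = -2247/8 ≈ -280.88)
u - P = -4172086477/1104538282 - 1*(-2247/8) = -4172086477/1104538282 + 2247/8 = 1224260413919/4418153128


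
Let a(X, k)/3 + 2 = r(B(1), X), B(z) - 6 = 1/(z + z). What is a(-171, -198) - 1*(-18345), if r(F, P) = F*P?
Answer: 30009/2 ≈ 15005.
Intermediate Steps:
B(z) = 6 + 1/(2*z) (B(z) = 6 + 1/(z + z) = 6 + 1/(2*z))
a(X, k) = -6 + 39*X/2 (a(X, k) = -6 + 3*((6 + (½)/1)*X) = -6 + 3*((6 + (½)*1)*X) = -6 + 3*((6 + ½)*X) = -6 + 3*(13*X/2) = -6 + 39*X/2)
a(-171, -198) - 1*(-18345) = (-6 + (39/2)*(-171)) - 1*(-18345) = (-6 - 6669/2) + 18345 = -6681/2 + 18345 = 30009/2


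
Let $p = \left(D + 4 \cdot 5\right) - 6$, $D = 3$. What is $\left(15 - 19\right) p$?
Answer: $-68$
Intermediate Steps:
$p = 17$ ($p = \left(3 + 4 \cdot 5\right) - 6 = \left(3 + 20\right) - 6 = 23 - 6 = 17$)
$\left(15 - 19\right) p = \left(15 - 19\right) 17 = \left(-4\right) 17 = -68$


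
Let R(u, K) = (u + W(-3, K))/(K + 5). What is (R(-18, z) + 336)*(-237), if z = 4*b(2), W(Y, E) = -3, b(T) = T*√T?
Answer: -8226981/103 + 39816*√2/103 ≈ -79327.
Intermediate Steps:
b(T) = T^(3/2)
z = 8*√2 (z = 4*2^(3/2) = 4*(2*√2) = 8*√2 ≈ 11.314)
R(u, K) = (-3 + u)/(5 + K) (R(u, K) = (u - 3)/(K + 5) = (-3 + u)/(5 + K))
(R(-18, z) + 336)*(-237) = ((-3 - 18)/(5 + 8*√2) + 336)*(-237) = (-21/(5 + 8*√2) + 336)*(-237) = (336 - 21/(5 + 8*√2))*(-237) = -79632 + 4977/(5 + 8*√2)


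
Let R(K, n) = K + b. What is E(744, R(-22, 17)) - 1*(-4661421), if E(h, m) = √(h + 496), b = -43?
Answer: 4661421 + 2*√310 ≈ 4.6615e+6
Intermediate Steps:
R(K, n) = -43 + K (R(K, n) = K - 43 = -43 + K)
E(h, m) = √(496 + h)
E(744, R(-22, 17)) - 1*(-4661421) = √(496 + 744) - 1*(-4661421) = √1240 + 4661421 = 2*√310 + 4661421 = 4661421 + 2*√310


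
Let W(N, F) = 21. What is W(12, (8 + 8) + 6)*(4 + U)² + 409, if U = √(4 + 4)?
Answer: 913 + 336*√2 ≈ 1388.2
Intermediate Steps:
U = 2*√2 (U = √8 = 2*√2 ≈ 2.8284)
W(12, (8 + 8) + 6)*(4 + U)² + 409 = 21*(4 + 2*√2)² + 409 = 409 + 21*(4 + 2*√2)²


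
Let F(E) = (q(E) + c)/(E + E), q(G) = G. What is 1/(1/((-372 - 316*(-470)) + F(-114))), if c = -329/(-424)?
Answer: 14321811463/96672 ≈ 1.4815e+5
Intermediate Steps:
c = 329/424 (c = -329*(-1/424) = 329/424 ≈ 0.77594)
F(E) = (329/424 + E)/(2*E) (F(E) = (E + 329/424)/(E + E) = (329/424 + E)/((2*E)) = (329/424 + E)*(1/(2*E)) = (329/424 + E)/(2*E))
1/(1/((-372 - 316*(-470)) + F(-114))) = 1/(1/((-372 - 316*(-470)) + (1/848)*(329 + 424*(-114))/(-114))) = 1/(1/((-372 + 148520) + (1/848)*(-1/114)*(329 - 48336))) = 1/(1/(148148 + (1/848)*(-1/114)*(-48007))) = 1/(1/(148148 + 48007/96672)) = 1/(1/(14321811463/96672)) = 1/(96672/14321811463) = 14321811463/96672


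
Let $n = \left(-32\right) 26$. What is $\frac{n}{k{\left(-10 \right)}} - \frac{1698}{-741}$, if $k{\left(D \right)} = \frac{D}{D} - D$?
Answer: $- \frac{199278}{2717} \approx -73.345$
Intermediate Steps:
$k{\left(D \right)} = 1 - D$
$n = -832$
$\frac{n}{k{\left(-10 \right)}} - \frac{1698}{-741} = - \frac{832}{1 - -10} - \frac{1698}{-741} = - \frac{832}{1 + 10} - - \frac{566}{247} = - \frac{832}{11} + \frac{566}{247} = - \frac{199278}{2717}$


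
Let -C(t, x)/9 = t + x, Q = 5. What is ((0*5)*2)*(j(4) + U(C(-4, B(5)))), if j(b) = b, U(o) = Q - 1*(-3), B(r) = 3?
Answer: 0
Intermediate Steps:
C(t, x) = -9*t - 9*x (C(t, x) = -9*(t + x) = -9*t - 9*x)
U(o) = 8 (U(o) = 5 - 1*(-3) = 5 + 3 = 8)
((0*5)*2)*(j(4) + U(C(-4, B(5)))) = ((0*5)*2)*(4 + 8) = (0*2)*12 = 0*12 = 0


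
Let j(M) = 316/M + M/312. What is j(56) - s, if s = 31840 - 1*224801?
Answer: 105359885/546 ≈ 1.9297e+5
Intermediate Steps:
s = -192961 (s = 31840 - 224801 = -192961)
j(M) = 316/M + M/312 (j(M) = 316/M + M*(1/312) = 316/M + M/312)
j(56) - s = (316/56 + (1/312)*56) - 1*(-192961) = (316*(1/56) + 7/39) + 192961 = (79/14 + 7/39) + 192961 = 3179/546 + 192961 = 105359885/546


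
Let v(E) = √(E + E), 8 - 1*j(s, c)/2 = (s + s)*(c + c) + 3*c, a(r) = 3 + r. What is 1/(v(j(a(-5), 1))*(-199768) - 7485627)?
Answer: -7485627/53959434384281 + 399536*√13/53959434384281 ≈ -1.1203e-7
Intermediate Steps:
j(s, c) = 16 - 6*c - 8*c*s (j(s, c) = 16 - 2*((s + s)*(c + c) + 3*c) = 16 - 2*((2*s)*(2*c) + 3*c) = 16 - 2*(4*c*s + 3*c) = 16 - 2*(3*c + 4*c*s) = 16 + (-6*c - 8*c*s) = 16 - 6*c - 8*c*s)
v(E) = √2*√E (v(E) = √(2*E) = √2*√E)
1/(v(j(a(-5), 1))*(-199768) - 7485627) = 1/((√2*√(16 - 6*1 - 8*1*(3 - 5)))*(-199768) - 7485627) = 1/((√2*√(16 - 6 - 8*1*(-2)))*(-199768) - 7485627) = 1/((√2*√(16 - 6 + 16))*(-199768) - 7485627) = 1/((√2*√26)*(-199768) - 7485627) = 1/((2*√13)*(-199768) - 7485627) = 1/(-399536*√13 - 7485627) = 1/(-7485627 - 399536*√13)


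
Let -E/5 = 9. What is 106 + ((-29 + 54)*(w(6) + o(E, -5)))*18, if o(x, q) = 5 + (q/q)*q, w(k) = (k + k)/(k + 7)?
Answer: 6778/13 ≈ 521.38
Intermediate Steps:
E = -45 (E = -5*9 = -45)
w(k) = 2*k/(7 + k) (w(k) = (2*k)/(7 + k) = 2*k/(7 + k))
o(x, q) = 5 + q (o(x, q) = 5 + 1*q = 5 + q)
106 + ((-29 + 54)*(w(6) + o(E, -5)))*18 = 106 + ((-29 + 54)*(2*6/(7 + 6) + (5 - 5)))*18 = 106 + (25*(2*6/13 + 0))*18 = 106 + (25*(2*6*(1/13) + 0))*18 = 106 + (25*(12/13 + 0))*18 = 106 + (25*(12/13))*18 = 106 + (300/13)*18 = 106 + 5400/13 = 6778/13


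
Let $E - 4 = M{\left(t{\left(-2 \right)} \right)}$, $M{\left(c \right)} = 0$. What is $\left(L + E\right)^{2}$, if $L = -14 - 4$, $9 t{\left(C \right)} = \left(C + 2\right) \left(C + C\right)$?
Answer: $196$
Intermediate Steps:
$t{\left(C \right)} = \frac{2 C \left(2 + C\right)}{9}$ ($t{\left(C \right)} = \frac{\left(C + 2\right) \left(C + C\right)}{9} = \frac{\left(2 + C\right) 2 C}{9} = \frac{2 C \left(2 + C\right)}{9}$)
$E = 4$ ($E = 4 + 0 = 4$)
$L = -18$
$\left(L + E\right)^{2} = \left(-18 + 4\right)^{2} = \left(-14\right)^{2} = 196$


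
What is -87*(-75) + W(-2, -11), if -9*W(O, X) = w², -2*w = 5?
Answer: 234875/36 ≈ 6524.3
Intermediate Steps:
w = -5/2 (w = -½*5 = -5/2 ≈ -2.5000)
W(O, X) = -25/36 (W(O, X) = -(-5/2)²/9 = -⅑*25/4 = -25/36)
-87*(-75) + W(-2, -11) = -87*(-75) - 25/36 = 6525 - 25/36 = 234875/36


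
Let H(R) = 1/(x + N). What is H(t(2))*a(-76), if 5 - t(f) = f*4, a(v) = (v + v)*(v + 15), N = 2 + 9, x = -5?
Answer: 4636/3 ≈ 1545.3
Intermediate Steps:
N = 11
a(v) = 2*v*(15 + v) (a(v) = (2*v)*(15 + v) = 2*v*(15 + v))
t(f) = 5 - 4*f (t(f) = 5 - f*4 = 5 - 4*f)
H(R) = ⅙ (H(R) = 1/(-5 + 11) = 1/6 = ⅙)
H(t(2))*a(-76) = (2*(-76)*(15 - 76))/6 = (2*(-76)*(-61))/6 = (⅙)*9272 = 4636/3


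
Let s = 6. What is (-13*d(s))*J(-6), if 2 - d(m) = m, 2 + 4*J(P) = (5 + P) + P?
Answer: -117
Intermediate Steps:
J(P) = ¾ + P/2 (J(P) = -½ + ((5 + P) + P)/4 = -½ + (5 + 2*P)/4 = -½ + (5/4 + P/2) = ¾ + P/2)
d(m) = 2 - m
(-13*d(s))*J(-6) = (-13*(2 - 1*6))*(¾ + (½)*(-6)) = (-13*(2 - 6))*(¾ - 3) = -13*(-4)*(-9/4) = 52*(-9/4) = -117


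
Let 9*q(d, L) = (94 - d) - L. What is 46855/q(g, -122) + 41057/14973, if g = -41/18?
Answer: 113814019183/58828917 ≈ 1934.7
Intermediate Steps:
g = -41/18 (g = -41*1/18 = -41/18 ≈ -2.2778)
q(d, L) = 94/9 - L/9 - d/9 (q(d, L) = ((94 - d) - L)/9 = (94 - L - d)/9 = 94/9 - L/9 - d/9)
46855/q(g, -122) + 41057/14973 = 46855/(94/9 - ⅑*(-122) - ⅑*(-41/18)) + 41057/14973 = 46855/(94/9 + 122/9 + 41/162) + 41057*(1/14973) = 46855/(3929/162) + 41057/14973 = 46855*(162/3929) + 41057/14973 = 7590510/3929 + 41057/14973 = 113814019183/58828917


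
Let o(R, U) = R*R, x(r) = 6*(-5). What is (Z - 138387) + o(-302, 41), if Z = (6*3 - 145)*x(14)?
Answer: -43373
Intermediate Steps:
x(r) = -30
o(R, U) = R²
Z = 3810 (Z = (6*3 - 145)*(-30) = (18 - 145)*(-30) = -127*(-30) = 3810)
(Z - 138387) + o(-302, 41) = (3810 - 138387) + (-302)² = -134577 + 91204 = -43373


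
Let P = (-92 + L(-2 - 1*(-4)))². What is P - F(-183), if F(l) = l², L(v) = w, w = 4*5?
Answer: -28305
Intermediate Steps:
w = 20
L(v) = 20
P = 5184 (P = (-92 + 20)² = (-72)² = 5184)
P - F(-183) = 5184 - 1*(-183)² = 5184 - 1*33489 = 5184 - 33489 = -28305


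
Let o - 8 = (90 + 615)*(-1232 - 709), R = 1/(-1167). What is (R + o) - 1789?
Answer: -1599007063/1167 ≈ -1.3702e+6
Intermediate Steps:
R = -1/1167 ≈ -0.00085690
o = -1368397 (o = 8 + (90 + 615)*(-1232 - 709) = 8 + 705*(-1941) = 8 - 1368405 = -1368397)
(R + o) - 1789 = (-1/1167 - 1368397) - 1789 = -1596919300/1167 - 1789 = -1599007063/1167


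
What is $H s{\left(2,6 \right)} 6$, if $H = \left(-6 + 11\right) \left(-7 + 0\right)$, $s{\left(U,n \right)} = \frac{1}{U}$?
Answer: $-105$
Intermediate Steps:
$H = -35$ ($H = 5 \left(-7\right) = -35$)
$H s{\left(2,6 \right)} 6 = - \frac{35}{2} \cdot 6 = \left(-35\right) \frac{1}{2} \cdot 6 = \left(- \frac{35}{2}\right) 6 = -105$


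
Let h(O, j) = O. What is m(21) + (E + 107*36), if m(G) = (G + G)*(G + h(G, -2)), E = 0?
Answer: 5616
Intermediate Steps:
m(G) = 4*G² (m(G) = (G + G)*(G + G) = (2*G)*(2*G) = 4*G²)
m(21) + (E + 107*36) = 4*21² + (0 + 107*36) = 4*441 + (0 + 3852) = 1764 + 3852 = 5616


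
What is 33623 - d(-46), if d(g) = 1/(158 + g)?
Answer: 3765775/112 ≈ 33623.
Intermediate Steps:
33623 - d(-46) = 33623 - 1/(158 - 46) = 33623 - 1/112 = 3765775/112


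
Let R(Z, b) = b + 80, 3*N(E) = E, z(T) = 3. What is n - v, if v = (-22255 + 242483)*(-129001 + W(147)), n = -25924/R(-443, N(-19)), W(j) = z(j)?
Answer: 6278382633452/221 ≈ 2.8409e+10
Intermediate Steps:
N(E) = E/3
W(j) = 3
R(Z, b) = 80 + b
n = -77772/221 (n = -25924/(80 + (1/3)*(-19)) = -25924/(80 - 19/3) = -25924/221/3 = -25924*3/221 = -77772/221 ≈ -351.91)
v = -28408971544 (v = (-22255 + 242483)*(-129001 + 3) = 220228*(-128998) = -28408971544)
n - v = -77772/221 - 1*(-28408971544) = -77772/221 + 28408971544 = 6278382633452/221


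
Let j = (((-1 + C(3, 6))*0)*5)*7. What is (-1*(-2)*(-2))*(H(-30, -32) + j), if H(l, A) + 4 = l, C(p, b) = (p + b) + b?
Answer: 136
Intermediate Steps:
C(p, b) = p + 2*b (C(p, b) = (b + p) + b = p + 2*b)
H(l, A) = -4 + l
j = 0 (j = (((-1 + (3 + 2*6))*0)*5)*7 = (((-1 + (3 + 12))*0)*5)*7 = (((-1 + 15)*0)*5)*7 = ((14*0)*5)*7 = (0*5)*7 = 0*7 = 0)
(-1*(-2)*(-2))*(H(-30, -32) + j) = (-1*(-2)*(-2))*((-4 - 30) + 0) = (2*(-2))*(-34 + 0) = -4*(-34) = 136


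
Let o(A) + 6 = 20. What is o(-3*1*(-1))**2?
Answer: 196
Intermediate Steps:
o(A) = 14 (o(A) = -6 + 20 = 14)
o(-3*1*(-1))**2 = 14**2 = 196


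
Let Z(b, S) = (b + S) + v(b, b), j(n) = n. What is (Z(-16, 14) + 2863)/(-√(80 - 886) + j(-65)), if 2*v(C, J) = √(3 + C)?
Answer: (-√13 + 5722*I)/(2*(√806 - 65*I)) ≈ -36.974 + 16.121*I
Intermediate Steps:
v(C, J) = √(3 + C)/2
Z(b, S) = S + b + √(3 + b)/2 (Z(b, S) = (b + S) + √(3 + b)/2 = (S + b) + √(3 + b)/2 = S + b + √(3 + b)/2)
(Z(-16, 14) + 2863)/(-√(80 - 886) + j(-65)) = ((14 - 16 + √(3 - 16)/2) + 2863)/(-√(80 - 886) - 65) = ((14 - 16 + √(-13)/2) + 2863)/(-√(-806) - 65) = ((14 - 16 + (I*√13)/2) + 2863)/(-I*√806 - 65) = ((14 - 16 + I*√13/2) + 2863)/(-I*√806 - 65) = ((-2 + I*√13/2) + 2863)/(-65 - I*√806) = (2861 + I*√13/2)/(-65 - I*√806)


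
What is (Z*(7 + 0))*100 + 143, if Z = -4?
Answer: -2657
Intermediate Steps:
(Z*(7 + 0))*100 + 143 = -4*(7 + 0)*100 + 143 = -4*7*100 + 143 = -28*100 + 143 = -2800 + 143 = -2657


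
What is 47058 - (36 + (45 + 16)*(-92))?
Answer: 52634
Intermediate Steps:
47058 - (36 + (45 + 16)*(-92)) = 47058 - (36 + 61*(-92)) = 47058 - (36 - 5612) = 47058 - 1*(-5576) = 47058 + 5576 = 52634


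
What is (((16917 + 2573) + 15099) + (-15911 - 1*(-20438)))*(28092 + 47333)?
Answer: 2950324300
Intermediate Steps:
(((16917 + 2573) + 15099) + (-15911 - 1*(-20438)))*(28092 + 47333) = ((19490 + 15099) + (-15911 + 20438))*75425 = (34589 + 4527)*75425 = 39116*75425 = 2950324300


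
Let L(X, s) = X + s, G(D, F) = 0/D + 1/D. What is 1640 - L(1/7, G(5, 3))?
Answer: 57388/35 ≈ 1639.7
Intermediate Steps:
G(D, F) = 1/D (G(D, F) = 0 + 1/D = 1/D)
1640 - L(1/7, G(5, 3)) = 1640 - (1/7 + 1/5) = 1640 - (⅐ + ⅕) = 1640 - 1*12/35 = 1640 - 12/35 = 57388/35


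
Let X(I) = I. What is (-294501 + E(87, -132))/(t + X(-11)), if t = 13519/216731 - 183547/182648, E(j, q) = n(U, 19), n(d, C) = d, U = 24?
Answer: 11657014479991176/472751427113 ≈ 24658.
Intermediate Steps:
E(j, q) = 24
t = -37311106545/39585483688 (t = 13519*(1/216731) - 183547*1/182648 = 13519/216731 - 183547/182648 = -37311106545/39585483688 ≈ -0.94254)
(-294501 + E(87, -132))/(t + X(-11)) = (-294501 + 24)/(-37311106545/39585483688 - 11) = -294477/(-472751427113/39585483688) = -294477*(-39585483688/472751427113) = 11657014479991176/472751427113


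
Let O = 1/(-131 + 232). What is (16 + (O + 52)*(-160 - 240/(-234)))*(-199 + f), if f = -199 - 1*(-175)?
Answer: 2416247816/1313 ≈ 1.8403e+6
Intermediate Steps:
O = 1/101 ≈ 0.0099010
f = -24 (f = -199 + 175 = -24)
(16 + (O + 52)*(-160 - 240/(-234)))*(-199 + f) = (16 + (1/101 + 52)*(-160 - 240/(-234)))*(-199 - 24) = (16 + 5253*(-160 - 240*(-1/234))/101)*(-223) = (16 + 5253*(-160 + 40/39)/101)*(-223) = (16 + (5253/101)*(-6200/39))*(-223) = (16 - 10856200/1313)*(-223) = -10835192/1313*(-223) = 2416247816/1313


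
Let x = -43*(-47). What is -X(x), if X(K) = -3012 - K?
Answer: 5033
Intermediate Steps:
x = 2021
-X(x) = -(-3012 - 1*2021) = -(-3012 - 2021) = -1*(-5033) = 5033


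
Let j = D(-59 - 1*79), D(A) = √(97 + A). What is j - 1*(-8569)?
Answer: 8569 + I*√41 ≈ 8569.0 + 6.4031*I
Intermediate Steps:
j = I*√41 (j = √(97 + (-59 - 1*79)) = √(97 + (-59 - 79)) = √(97 - 138) = √(-41) = I*√41 ≈ 6.4031*I)
j - 1*(-8569) = I*√41 - 1*(-8569) = I*√41 + 8569 = 8569 + I*√41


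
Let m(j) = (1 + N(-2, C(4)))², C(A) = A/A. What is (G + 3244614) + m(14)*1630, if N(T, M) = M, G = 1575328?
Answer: 4826462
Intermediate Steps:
C(A) = 1
m(j) = 4 (m(j) = (1 + 1)² = 2² = 4)
(G + 3244614) + m(14)*1630 = (1575328 + 3244614) + 4*1630 = 4819942 + 6520 = 4826462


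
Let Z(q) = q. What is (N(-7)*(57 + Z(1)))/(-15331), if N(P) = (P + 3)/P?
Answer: -232/107317 ≈ -0.0021618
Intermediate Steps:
N(P) = (3 + P)/P
(N(-7)*(57 + Z(1)))/(-15331) = (((3 - 7)/(-7))*(57 + 1))/(-15331) = (-⅐*(-4)*58)*(-1/15331) = ((4/7)*58)*(-1/15331) = (232/7)*(-1/15331) = -232/107317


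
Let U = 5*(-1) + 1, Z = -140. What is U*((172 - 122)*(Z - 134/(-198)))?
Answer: 2758600/99 ≈ 27865.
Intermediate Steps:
U = -4 (U = -5 + 1 = -4)
U*((172 - 122)*(Z - 134/(-198))) = -4*(172 - 122)*(-140 - 134/(-198)) = -200*(-140 - 134*(-1/198)) = -200*(-140 + 67/99) = -200*(-13793)/99 = -4*(-689650/99) = 2758600/99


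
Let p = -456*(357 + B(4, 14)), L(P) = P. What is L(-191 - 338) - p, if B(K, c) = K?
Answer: 164087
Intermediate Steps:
p = -164616 (p = -456*(357 + 4) = -456*361 = -164616)
L(-191 - 338) - p = (-191 - 338) - 1*(-164616) = -529 + 164616 = 164087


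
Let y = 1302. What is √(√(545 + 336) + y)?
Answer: √(1302 + √881) ≈ 36.492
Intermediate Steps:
√(√(545 + 336) + y) = √(√(545 + 336) + 1302) = √(√881 + 1302) = √(1302 + √881)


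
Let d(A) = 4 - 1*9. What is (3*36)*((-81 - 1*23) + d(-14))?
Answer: -11772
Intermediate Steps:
d(A) = -5 (d(A) = 4 - 9 = -5)
(3*36)*((-81 - 1*23) + d(-14)) = (3*36)*((-81 - 1*23) - 5) = 108*((-81 - 23) - 5) = 108*(-104 - 5) = 108*(-109) = -11772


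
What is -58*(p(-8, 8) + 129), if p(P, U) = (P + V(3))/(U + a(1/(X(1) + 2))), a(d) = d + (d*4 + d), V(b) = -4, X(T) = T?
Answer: -37062/5 ≈ -7412.4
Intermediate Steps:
a(d) = 6*d (a(d) = d + (4*d + d) = d + 5*d = 6*d)
p(P, U) = (-4 + P)/(2 + U) (p(P, U) = (P - 4)/(U + 6/(1 + 2)) = (-4 + P)/(U + 6/3) = (-4 + P)/(U + 6*(⅓)) = (-4 + P)/(U + 2) = (-4 + P)/(2 + U))
-58*(p(-8, 8) + 129) = -58*((-4 - 8)/(2 + 8) + 129) = -58*(-12/10 + 129) = -58*((⅒)*(-12) + 129) = -58*(-6/5 + 129) = -58*639/5 = -37062/5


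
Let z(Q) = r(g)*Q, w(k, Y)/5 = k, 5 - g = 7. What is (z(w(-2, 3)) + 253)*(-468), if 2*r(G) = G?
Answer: -123084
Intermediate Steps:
g = -2 (g = 5 - 1*7 = 5 - 7 = -2)
w(k, Y) = 5*k
r(G) = G/2
z(Q) = -Q (z(Q) = ((½)*(-2))*Q = -Q)
(z(w(-2, 3)) + 253)*(-468) = (-5*(-2) + 253)*(-468) = (-1*(-10) + 253)*(-468) = (10 + 253)*(-468) = 263*(-468) = -123084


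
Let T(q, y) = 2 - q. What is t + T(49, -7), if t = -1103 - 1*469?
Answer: -1619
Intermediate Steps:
t = -1572 (t = -1103 - 469 = -1572)
t + T(49, -7) = -1572 + (2 - 1*49) = -1572 + (2 - 49) = -1572 - 47 = -1619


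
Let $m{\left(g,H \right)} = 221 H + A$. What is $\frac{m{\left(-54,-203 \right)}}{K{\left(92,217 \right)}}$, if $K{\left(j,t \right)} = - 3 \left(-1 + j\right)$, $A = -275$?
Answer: $\frac{15046}{91} \approx 165.34$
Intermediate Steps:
$K{\left(j,t \right)} = 3 - 3 j$
$m{\left(g,H \right)} = -275 + 221 H$ ($m{\left(g,H \right)} = 221 H - 275 = -275 + 221 H$)
$\frac{m{\left(-54,-203 \right)}}{K{\left(92,217 \right)}} = \frac{-275 + 221 \left(-203\right)}{3 - 276} = \frac{-275 - 44863}{3 - 276} = - \frac{45138}{-273} = \left(-45138\right) \left(- \frac{1}{273}\right) = \frac{15046}{91}$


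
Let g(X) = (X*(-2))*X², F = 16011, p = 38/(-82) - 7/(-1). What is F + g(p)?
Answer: 1064996467/68921 ≈ 15452.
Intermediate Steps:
p = 268/41 (p = 38*(-1/82) - 7*(-1) = -19/41 + 7 = 268/41 ≈ 6.5366)
g(X) = -2*X³ (g(X) = (-2*X)*X² = -2*X³)
F + g(p) = 16011 - 2*(268/41)³ = 16011 - 2*19248832/68921 = 16011 - 38497664/68921 = 1064996467/68921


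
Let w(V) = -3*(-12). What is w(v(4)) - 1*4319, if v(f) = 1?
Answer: -4283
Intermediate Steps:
w(V) = 36
w(v(4)) - 1*4319 = 36 - 1*4319 = 36 - 4319 = -4283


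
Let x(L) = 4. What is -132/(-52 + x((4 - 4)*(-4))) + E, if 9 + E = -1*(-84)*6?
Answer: 1991/4 ≈ 497.75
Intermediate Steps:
E = 495 (E = -9 - 1*(-84)*6 = -9 + 84*6 = -9 + 504 = 495)
-132/(-52 + x((4 - 4)*(-4))) + E = -132/(-52 + 4) + 495 = -132/(-48) + 495 = -1/48*(-132) + 495 = 11/4 + 495 = 1991/4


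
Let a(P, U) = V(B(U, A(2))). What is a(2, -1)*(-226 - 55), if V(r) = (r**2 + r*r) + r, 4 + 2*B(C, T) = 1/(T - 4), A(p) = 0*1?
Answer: -62101/32 ≈ -1940.7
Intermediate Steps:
A(p) = 0
B(C, T) = -2 + 1/(2*(-4 + T)) (B(C, T) = -2 + 1/(2*(T - 4)) = -2 + 1/(2*(-4 + T)))
V(r) = r + 2*r**2 (V(r) = (r**2 + r**2) + r = 2*r**2 + r = r + 2*r**2)
a(P, U) = 221/32 (a(P, U) = ((17 - 4*0)/(2*(-4 + 0)))*(1 + 2*((17 - 4*0)/(2*(-4 + 0)))) = ((1/2)*(17 + 0)/(-4))*(1 + 2*((1/2)*(17 + 0)/(-4))) = ((1/2)*(-1/4)*17)*(1 + 2*((1/2)*(-1/4)*17)) = -17*(1 + 2*(-17/8))/8 = -17*(1 - 17/4)/8 = -17/8*(-13/4) = 221/32)
a(2, -1)*(-226 - 55) = 221*(-226 - 55)/32 = (221/32)*(-281) = -62101/32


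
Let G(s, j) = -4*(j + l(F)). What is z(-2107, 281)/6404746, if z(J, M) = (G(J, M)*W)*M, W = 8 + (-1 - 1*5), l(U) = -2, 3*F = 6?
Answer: -313596/3202373 ≈ -0.097926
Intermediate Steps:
F = 2 (F = (⅓)*6 = 2)
G(s, j) = 8 - 4*j (G(s, j) = -4*(j - 2) = -4*(-2 + j) = 8 - 4*j)
W = 2 (W = 8 + (-1 - 5) = 8 - 6 = 2)
z(J, M) = M*(16 - 8*M) (z(J, M) = ((8 - 4*M)*2)*M = (16 - 8*M)*M = M*(16 - 8*M))
z(-2107, 281)/6404746 = (8*281*(2 - 1*281))/6404746 = (8*281*(2 - 281))*(1/6404746) = (8*281*(-279))*(1/6404746) = -627192*1/6404746 = -313596/3202373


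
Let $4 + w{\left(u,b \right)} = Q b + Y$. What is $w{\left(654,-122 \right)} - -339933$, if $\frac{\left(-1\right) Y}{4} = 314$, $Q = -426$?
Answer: $390645$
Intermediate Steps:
$Y = -1256$ ($Y = \left(-4\right) 314 = -1256$)
$w{\left(u,b \right)} = -1260 - 426 b$ ($w{\left(u,b \right)} = -4 - \left(1256 + 426 b\right) = -1260 - 426 b$)
$w{\left(654,-122 \right)} - -339933 = \left(-1260 - -51972\right) - -339933 = \left(-1260 + 51972\right) + 339933 = 50712 + 339933 = 390645$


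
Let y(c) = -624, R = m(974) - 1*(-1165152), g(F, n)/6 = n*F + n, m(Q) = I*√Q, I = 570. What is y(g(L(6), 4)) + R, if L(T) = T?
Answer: 1164528 + 570*√974 ≈ 1.1823e+6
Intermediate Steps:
m(Q) = 570*√Q
g(F, n) = 6*n + 6*F*n (g(F, n) = 6*(n*F + n) = 6*(F*n + n) = 6*(n + F*n) = 6*n + 6*F*n)
R = 1165152 + 570*√974 (R = 570*√974 - 1*(-1165152) = 570*√974 + 1165152 = 1165152 + 570*√974 ≈ 1.1829e+6)
y(g(L(6), 4)) + R = -624 + (1165152 + 570*√974) = 1164528 + 570*√974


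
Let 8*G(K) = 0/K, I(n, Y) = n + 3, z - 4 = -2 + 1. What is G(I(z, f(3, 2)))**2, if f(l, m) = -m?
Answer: 0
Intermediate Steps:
z = 3 (z = 4 + (-2 + 1) = 4 - 1 = 3)
I(n, Y) = 3 + n
G(K) = 0 (G(K) = (0/K)/8 = (1/8)*0 = 0)
G(I(z, f(3, 2)))**2 = 0**2 = 0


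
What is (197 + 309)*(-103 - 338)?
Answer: -223146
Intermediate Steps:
(197 + 309)*(-103 - 338) = 506*(-441) = -223146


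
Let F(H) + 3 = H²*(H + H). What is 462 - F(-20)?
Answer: 16465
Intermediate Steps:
F(H) = -3 + 2*H³ (F(H) = -3 + H²*(H + H) = -3 + H²*(2*H) = -3 + 2*H³)
462 - F(-20) = 462 - (-3 + 2*(-20)³) = 462 - (-3 + 2*(-8000)) = 462 - (-3 - 16000) = 462 - 1*(-16003) = 462 + 16003 = 16465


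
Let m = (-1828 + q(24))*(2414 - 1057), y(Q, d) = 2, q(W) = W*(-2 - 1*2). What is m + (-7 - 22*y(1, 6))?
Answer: -2610919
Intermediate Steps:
q(W) = -4*W (q(W) = W*(-2 - 2) = W*(-4) = -4*W)
m = -2610868 (m = (-1828 - 4*24)*(2414 - 1057) = (-1828 - 96)*1357 = -1924*1357 = -2610868)
m + (-7 - 22*y(1, 6)) = -2610868 + (-7 - 22*2) = -2610868 + (-7 - 44) = -2610868 - 51 = -2610919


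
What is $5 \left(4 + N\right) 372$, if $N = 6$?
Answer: $18600$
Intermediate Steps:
$5 \left(4 + N\right) 372 = 5 \left(4 + 6\right) 372 = 5 \cdot 10 \cdot 372 = 50 \cdot 372 = 18600$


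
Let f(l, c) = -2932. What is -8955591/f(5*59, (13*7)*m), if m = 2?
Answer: 8955591/2932 ≈ 3054.4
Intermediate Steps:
-8955591/f(5*59, (13*7)*m) = -8955591/(-2932) = -8955591*(-1/2932) = 8955591/2932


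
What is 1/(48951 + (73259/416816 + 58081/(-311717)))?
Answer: 129928633072/6360135144493079 ≈ 2.0429e-5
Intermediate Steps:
1/(48951 + (73259/416816 + 58081/(-311717))) = 1/(48951 + (73259*(1/416816) + 58081*(-1/311717))) = 1/(48951 + (73259/416816 - 58081/311717)) = 1/(48951 - 1373014393/129928633072) = 1/(6360135144493079/129928633072) = 129928633072/6360135144493079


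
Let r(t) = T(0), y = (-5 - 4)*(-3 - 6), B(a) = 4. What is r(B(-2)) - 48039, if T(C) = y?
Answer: -47958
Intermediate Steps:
y = 81 (y = -9*(-9) = 81)
T(C) = 81
r(t) = 81
r(B(-2)) - 48039 = 81 - 48039 = -47958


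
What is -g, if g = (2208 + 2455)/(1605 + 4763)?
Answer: -4663/6368 ≈ -0.73225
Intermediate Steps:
g = 4663/6368 ≈ 0.73225
-g = -1*4663/6368 = -4663/6368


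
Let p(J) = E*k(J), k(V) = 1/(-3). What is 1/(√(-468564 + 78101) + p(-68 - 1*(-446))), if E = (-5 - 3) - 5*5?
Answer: 11/390584 - I*√390463/390584 ≈ 2.8163e-5 - 0.0015998*I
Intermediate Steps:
k(V) = -⅓
E = -33 (E = -8 - 25 = -33)
p(J) = 11 (p(J) = -33*(-⅓) = 11)
1/(√(-468564 + 78101) + p(-68 - 1*(-446))) = 1/(√(-468564 + 78101) + 11) = 1/(√(-390463) + 11) = 1/(I*√390463 + 11) = 1/(11 + I*√390463)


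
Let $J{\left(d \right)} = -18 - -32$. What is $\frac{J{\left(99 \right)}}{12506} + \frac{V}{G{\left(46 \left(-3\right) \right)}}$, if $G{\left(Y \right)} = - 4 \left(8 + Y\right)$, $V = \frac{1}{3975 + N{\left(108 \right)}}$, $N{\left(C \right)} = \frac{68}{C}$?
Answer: $\frac{30068747}{26848381040} \approx 0.0011199$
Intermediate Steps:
$J{\left(d \right)} = 14$ ($J{\left(d \right)} = -18 + 32 = 14$)
$V = \frac{27}{107342}$ ($V = \frac{1}{3975 + \frac{68}{108}} = \frac{1}{3975 + 68 \cdot \frac{1}{108}} = \frac{1}{3975 + \frac{17}{27}} = \frac{1}{\frac{107342}{27}} = \frac{27}{107342} \approx 0.00025153$)
$G{\left(Y \right)} = -32 - 4 Y$
$\frac{J{\left(99 \right)}}{12506} + \frac{V}{G{\left(46 \left(-3\right) \right)}} = \frac{14}{12506} + \frac{27}{107342 \left(-32 - 4 \cdot 46 \left(-3\right)\right)} = 14 \cdot \frac{1}{12506} + \frac{27}{107342 \left(-32 - -552\right)} = \frac{7}{6253} + \frac{27}{107342 \left(-32 + 552\right)} = \frac{7}{6253} + \frac{27}{107342 \cdot 520} = \frac{7}{6253} + \frac{27}{107342} \cdot \frac{1}{520} = \frac{7}{6253} + \frac{27}{55817840} = \frac{30068747}{26848381040}$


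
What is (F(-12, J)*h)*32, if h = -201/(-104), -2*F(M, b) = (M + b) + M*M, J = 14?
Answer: -58692/13 ≈ -4514.8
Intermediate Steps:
F(M, b) = -M/2 - b/2 - M**2/2 (F(M, b) = -((M + b) + M*M)/2 = -((M + b) + M**2)/2 = -(M + b + M**2)/2 = -M/2 - b/2 - M**2/2)
h = 201/104 (h = -201*(-1/104) = 201/104 ≈ 1.9327)
(F(-12, J)*h)*32 = ((-1/2*(-12) - 1/2*14 - 1/2*(-12)**2)*(201/104))*32 = ((6 - 7 - 1/2*144)*(201/104))*32 = ((6 - 7 - 72)*(201/104))*32 = -73*201/104*32 = -14673/104*32 = -58692/13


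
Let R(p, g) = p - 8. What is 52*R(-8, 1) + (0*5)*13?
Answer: -832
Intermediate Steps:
R(p, g) = -8 + p
52*R(-8, 1) + (0*5)*13 = 52*(-8 - 8) + (0*5)*13 = 52*(-16) + 0*13 = -832 + 0 = -832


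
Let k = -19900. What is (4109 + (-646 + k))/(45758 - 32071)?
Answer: -16437/13687 ≈ -1.2009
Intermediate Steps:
(4109 + (-646 + k))/(45758 - 32071) = (4109 + (-646 - 19900))/(45758 - 32071) = (4109 - 20546)/13687 = -16437*1/13687 = -16437/13687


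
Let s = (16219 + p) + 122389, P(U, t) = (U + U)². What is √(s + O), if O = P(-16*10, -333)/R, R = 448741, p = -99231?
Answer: 3*√881036976456993/448741 ≈ 198.44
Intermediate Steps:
P(U, t) = 4*U² (P(U, t) = (2*U)² = 4*U²)
O = 102400/448741 (O = (4*(-16*10)²)/448741 = (4*(-160)²)*(1/448741) = (4*25600)*(1/448741) = 102400*(1/448741) = 102400/448741 ≈ 0.22819)
s = 39377 (s = (16219 - 99231) + 122389 = -83012 + 122389 = 39377)
√(s + O) = √(39377 + 102400/448741) = √(17670176757/448741) = 3*√881036976456993/448741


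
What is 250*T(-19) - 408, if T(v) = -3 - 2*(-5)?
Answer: 1342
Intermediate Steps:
T(v) = 7 (T(v) = -3 + 10 = 7)
250*T(-19) - 408 = 250*7 - 408 = 1750 - 408 = 1342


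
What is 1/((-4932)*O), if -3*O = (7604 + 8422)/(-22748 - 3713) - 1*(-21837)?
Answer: 26461/949924294164 ≈ 2.7856e-8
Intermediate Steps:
O = -192604277/26461 (O = -((7604 + 8422)/(-22748 - 3713) - 1*(-21837))/3 = -(16026/(-26461) + 21837)/3 = -(16026*(-1/26461) + 21837)/3 = -(-16026/26461 + 21837)/3 = -1/3*577812831/26461 = -192604277/26461 ≈ -7278.8)
1/((-4932)*O) = 1/((-4932)*(-192604277/26461)) = -1/4932*(-26461/192604277) = 26461/949924294164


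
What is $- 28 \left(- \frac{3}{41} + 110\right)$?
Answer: $- \frac{126196}{41} \approx -3078.0$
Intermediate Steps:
$- 28 \left(- \frac{3}{41} + 110\right) = \left(-28\right) \frac{4507}{41} = - \frac{126196}{41}$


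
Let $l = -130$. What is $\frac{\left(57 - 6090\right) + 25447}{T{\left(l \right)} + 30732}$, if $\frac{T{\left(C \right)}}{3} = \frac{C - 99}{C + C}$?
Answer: $\frac{5047640}{7991007} \approx 0.63167$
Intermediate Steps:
$T{\left(C \right)} = \frac{3 \left(-99 + C\right)}{2 C}$ ($T{\left(C \right)} = 3 \frac{C - 99}{C + C} = 3 \frac{-99 + C}{2 C} = \frac{3 \left(-99 + C\right)}{2 C}$)
$\frac{\left(57 - 6090\right) + 25447}{T{\left(l \right)} + 30732} = \frac{\left(57 - 6090\right) + 25447}{\frac{3 \left(-99 - 130\right)}{2 \left(-130\right)} + 30732} = \frac{\left(57 - 6090\right) + 25447}{\frac{3}{2} \left(- \frac{1}{130}\right) \left(-229\right) + 30732} = \frac{-6033 + 25447}{\frac{687}{260} + 30732} = \frac{19414}{\frac{7991007}{260}} = 19414 \cdot \frac{260}{7991007} = \frac{5047640}{7991007}$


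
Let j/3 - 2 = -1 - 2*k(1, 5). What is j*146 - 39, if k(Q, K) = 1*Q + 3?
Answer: -3105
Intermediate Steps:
k(Q, K) = 3 + Q (k(Q, K) = Q + 3 = 3 + Q)
j = -21 (j = 6 + 3*(-1 - 2*(3 + 1)) = 6 + 3*(-1 - 2*4) = 6 + 3*(-1 - 8) = 6 + 3*(-9) = 6 - 27 = -21)
j*146 - 39 = -21*146 - 39 = -3066 - 39 = -3105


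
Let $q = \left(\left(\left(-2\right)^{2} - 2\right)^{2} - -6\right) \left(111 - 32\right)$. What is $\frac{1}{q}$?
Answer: $\frac{1}{790} \approx 0.0012658$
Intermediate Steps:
$q = 790$ ($q = \left(\left(4 - 2\right)^{2} + 6\right) 79 = \left(2^{2} + 6\right) 79 = \left(4 + 6\right) 79 = 10 \cdot 79 = 790$)
$\frac{1}{q} = \frac{1}{790}$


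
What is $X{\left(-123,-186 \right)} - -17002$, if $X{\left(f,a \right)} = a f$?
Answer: $39880$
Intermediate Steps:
$X{\left(-123,-186 \right)} - -17002 = \left(-186\right) \left(-123\right) - -17002 = 22878 + 17002 = 39880$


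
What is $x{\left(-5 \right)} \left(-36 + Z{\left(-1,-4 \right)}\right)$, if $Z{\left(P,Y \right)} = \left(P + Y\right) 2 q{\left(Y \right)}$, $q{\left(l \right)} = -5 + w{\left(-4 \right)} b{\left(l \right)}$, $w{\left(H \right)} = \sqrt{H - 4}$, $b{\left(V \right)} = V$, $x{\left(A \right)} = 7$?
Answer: $98 + 560 i \sqrt{2} \approx 98.0 + 791.96 i$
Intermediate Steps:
$w{\left(H \right)} = \sqrt{-4 + H}$
$q{\left(l \right)} = -5 + 2 i l \sqrt{2}$ ($q{\left(l \right)} = -5 + \sqrt{-4 - 4} l = -5 + \sqrt{-8} l = -5 + 2 i \sqrt{2} l = -5 + 2 i l \sqrt{2}$)
$Z{\left(P,Y \right)} = \left(-5 + 2 i Y \sqrt{2}\right) \left(2 P + 2 Y\right)$ ($Z{\left(P,Y \right)} = \left(P + Y\right) 2 \left(-5 + 2 i Y \sqrt{2}\right) = \left(2 P + 2 Y\right) \left(-5 + 2 i Y \sqrt{2}\right) = \left(-5 + 2 i Y \sqrt{2}\right) \left(2 P + 2 Y\right)$)
$x{\left(-5 \right)} \left(-36 + Z{\left(-1,-4 \right)}\right) = 7 \left(-36 + 2 \left(-5 + 2 i \left(-4\right) \sqrt{2}\right) \left(-1 - 4\right)\right) = 7 \left(-36 + 2 \left(-5 - 8 i \sqrt{2}\right) \left(-5\right)\right) = 7 \left(-36 + \left(50 + 80 i \sqrt{2}\right)\right) = 7 \left(14 + 80 i \sqrt{2}\right) = 98 + 560 i \sqrt{2}$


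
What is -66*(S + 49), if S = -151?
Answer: 6732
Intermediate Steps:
-66*(S + 49) = -66*(-151 + 49) = -66*(-102) = 6732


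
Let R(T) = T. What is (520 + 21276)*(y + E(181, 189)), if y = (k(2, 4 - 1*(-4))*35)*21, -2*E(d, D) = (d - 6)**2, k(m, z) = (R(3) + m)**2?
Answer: 66750250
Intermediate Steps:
k(m, z) = (3 + m)**2
E(d, D) = -(-6 + d)**2/2 (E(d, D) = -(d - 6)**2/2 = -(-6 + d)**2/2)
y = 18375 (y = ((3 + 2)**2*35)*21 = (5**2*35)*21 = (25*35)*21 = 875*21 = 18375)
(520 + 21276)*(y + E(181, 189)) = (520 + 21276)*(18375 - (-6 + 181)**2/2) = 21796*(18375 - 1/2*175**2) = 21796*(18375 - 1/2*30625) = 21796*(18375 - 30625/2) = 21796*(6125/2) = 66750250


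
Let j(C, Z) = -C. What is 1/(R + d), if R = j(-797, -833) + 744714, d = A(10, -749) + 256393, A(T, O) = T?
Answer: 1/1001914 ≈ 9.9809e-7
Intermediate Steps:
d = 256403 (d = 10 + 256393 = 256403)
R = 745511 (R = -1*(-797) + 744714 = 797 + 744714 = 745511)
1/(R + d) = 1/(745511 + 256403) = 1/1001914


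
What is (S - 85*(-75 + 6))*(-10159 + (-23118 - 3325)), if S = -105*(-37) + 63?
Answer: -359175426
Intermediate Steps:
S = 3948 (S = 3885 + 63 = 3948)
(S - 85*(-75 + 6))*(-10159 + (-23118 - 3325)) = (3948 - 85*(-75 + 6))*(-10159 + (-23118 - 3325)) = (3948 - 85*(-69))*(-10159 - 26443) = (3948 + 5865)*(-36602) = 9813*(-36602) = -359175426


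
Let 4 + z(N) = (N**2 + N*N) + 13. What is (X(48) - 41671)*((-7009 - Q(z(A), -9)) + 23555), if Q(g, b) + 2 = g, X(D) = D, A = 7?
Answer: -684323743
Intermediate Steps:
z(N) = 9 + 2*N**2 (z(N) = -4 + ((N**2 + N*N) + 13) = -4 + ((N**2 + N**2) + 13) = -4 + (2*N**2 + 13) = -4 + (13 + 2*N**2) = 9 + 2*N**2)
Q(g, b) = -2 + g
(X(48) - 41671)*((-7009 - Q(z(A), -9)) + 23555) = (48 - 41671)*((-7009 - (-2 + (9 + 2*7**2))) + 23555) = -41623*((-7009 - (-2 + (9 + 2*49))) + 23555) = -41623*((-7009 - (-2 + (9 + 98))) + 23555) = -41623*((-7009 - (-2 + 107)) + 23555) = -41623*((-7009 - 1*105) + 23555) = -41623*((-7009 - 105) + 23555) = -41623*(-7114 + 23555) = -41623*16441 = -684323743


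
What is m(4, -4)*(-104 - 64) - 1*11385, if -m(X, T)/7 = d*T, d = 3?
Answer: -25497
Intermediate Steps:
m(X, T) = -21*T
m(4, -4)*(-104 - 64) - 1*11385 = (-21*(-4))*(-104 - 64) - 1*11385 = 84*(-168) - 11385 = -14112 - 11385 = -25497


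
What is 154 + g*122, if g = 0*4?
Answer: 154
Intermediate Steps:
g = 0
154 + g*122 = 154 + 0*122 = 154 + 0 = 154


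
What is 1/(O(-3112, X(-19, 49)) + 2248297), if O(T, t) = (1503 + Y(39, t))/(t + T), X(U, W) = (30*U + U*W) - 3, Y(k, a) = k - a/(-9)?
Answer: 20772/46701619097 ≈ 4.4478e-7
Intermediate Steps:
Y(k, a) = k + a/9 (Y(k, a) = k - a*(-1)/9 = k - (-1)*a/9 = k + a/9)
X(U, W) = -3 + 30*U + U*W
O(T, t) = (1542 + t/9)/(T + t) (O(T, t) = (1503 + (39 + t/9))/(t + T) = (1542 + t/9)/(T + t))
1/(O(-3112, X(-19, 49)) + 2248297) = 1/((1542 + (-3 + 30*(-19) - 19*49)/9)/(-3112 + (-3 + 30*(-19) - 19*49)) + 2248297) = 1/((1542 + (-3 - 570 - 931)/9)/(-3112 + (-3 - 570 - 931)) + 2248297) = 1/((1542 + (⅑)*(-1504))/(-3112 - 1504) + 2248297) = 1/((1542 - 1504/9)/(-4616) + 2248297) = 1/(-1/4616*12374/9 + 2248297) = 1/(-6187/20772 + 2248297) = 1/(46701619097/20772) = 20772/46701619097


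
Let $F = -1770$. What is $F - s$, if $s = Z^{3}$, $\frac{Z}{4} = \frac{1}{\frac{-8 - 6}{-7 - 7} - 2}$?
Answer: $-1706$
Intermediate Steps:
$Z = -4$ ($Z = \frac{4}{\frac{-8 - 6}{-7 - 7} - 2} = \frac{4}{- \frac{14}{-14} - 2} = \frac{4}{\left(-14\right) \left(- \frac{1}{14}\right) - 2} = \frac{4}{1 - 2} = \frac{4}{-1} = 4 \left(-1\right) = -4$)
$s = -64$ ($s = \left(-4\right)^{3} = -64$)
$F - s = -1770 - -64 = -1770 + 64 = -1706$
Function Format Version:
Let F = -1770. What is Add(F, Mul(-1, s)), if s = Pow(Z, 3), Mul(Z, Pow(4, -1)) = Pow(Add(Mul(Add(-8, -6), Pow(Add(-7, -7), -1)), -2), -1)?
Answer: -1706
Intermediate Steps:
Z = -4 (Z = Mul(4, Pow(Add(Mul(Add(-8, -6), Pow(Add(-7, -7), -1)), -2), -1)) = Mul(4, Pow(Add(Mul(-14, Pow(-14, -1)), -2), -1)) = Mul(4, Pow(Add(Mul(-14, Rational(-1, 14)), -2), -1)) = Mul(4, Pow(Add(1, -2), -1)) = Mul(4, Pow(-1, -1)) = Mul(4, -1) = -4)
s = -64 (s = Pow(-4, 3) = -64)
Add(F, Mul(-1, s)) = Add(-1770, Mul(-1, -64)) = Add(-1770, 64) = -1706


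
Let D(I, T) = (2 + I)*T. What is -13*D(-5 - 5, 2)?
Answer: 208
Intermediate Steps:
D(I, T) = T*(2 + I)
-13*D(-5 - 5, 2) = -26*(2 + (-5 - 5)) = -26*(2 - 10) = -26*(-8) = -13*(-16) = 208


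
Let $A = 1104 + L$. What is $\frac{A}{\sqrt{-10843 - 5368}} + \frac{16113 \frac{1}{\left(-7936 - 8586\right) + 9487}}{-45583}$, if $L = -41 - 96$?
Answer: $\frac{5371}{106892135} - \frac{967 i \sqrt{16211}}{16211} \approx 5.0247 \cdot 10^{-5} - 7.5949 i$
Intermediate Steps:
$L = -137$ ($L = -41 - 96 = -137$)
$A = 967$ ($A = 1104 - 137 = 967$)
$\frac{A}{\sqrt{-10843 - 5368}} + \frac{16113 \frac{1}{\left(-7936 - 8586\right) + 9487}}{-45583} = \frac{967}{\sqrt{-10843 - 5368}} + \frac{16113 \frac{1}{\left(-7936 - 8586\right) + 9487}}{-45583} = \frac{967}{\sqrt{-16211}} + \frac{16113}{-16522 + 9487} \left(- \frac{1}{45583}\right) = \frac{967}{i \sqrt{16211}} + \frac{16113}{-7035} \left(- \frac{1}{45583}\right) = 967 \left(- \frac{i \sqrt{16211}}{16211}\right) + 16113 \left(- \frac{1}{7035}\right) \left(- \frac{1}{45583}\right) = - \frac{967 i \sqrt{16211}}{16211} - - \frac{5371}{106892135} = - \frac{967 i \sqrt{16211}}{16211} + \frac{5371}{106892135} = \frac{5371}{106892135} - \frac{967 i \sqrt{16211}}{16211}$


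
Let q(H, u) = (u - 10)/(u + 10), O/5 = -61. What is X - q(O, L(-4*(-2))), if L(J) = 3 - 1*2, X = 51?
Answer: 570/11 ≈ 51.818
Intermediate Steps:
L(J) = 1 (L(J) = 3 - 2 = 1)
O = -305 (O = 5*(-61) = -305)
q(H, u) = (-10 + u)/(10 + u)
X - q(O, L(-4*(-2))) = 51 - (-10 + 1)/(10 + 1) = 51 - (-9)/11 = 51 - 1*(-9/11) = 51 + 9/11 = 570/11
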